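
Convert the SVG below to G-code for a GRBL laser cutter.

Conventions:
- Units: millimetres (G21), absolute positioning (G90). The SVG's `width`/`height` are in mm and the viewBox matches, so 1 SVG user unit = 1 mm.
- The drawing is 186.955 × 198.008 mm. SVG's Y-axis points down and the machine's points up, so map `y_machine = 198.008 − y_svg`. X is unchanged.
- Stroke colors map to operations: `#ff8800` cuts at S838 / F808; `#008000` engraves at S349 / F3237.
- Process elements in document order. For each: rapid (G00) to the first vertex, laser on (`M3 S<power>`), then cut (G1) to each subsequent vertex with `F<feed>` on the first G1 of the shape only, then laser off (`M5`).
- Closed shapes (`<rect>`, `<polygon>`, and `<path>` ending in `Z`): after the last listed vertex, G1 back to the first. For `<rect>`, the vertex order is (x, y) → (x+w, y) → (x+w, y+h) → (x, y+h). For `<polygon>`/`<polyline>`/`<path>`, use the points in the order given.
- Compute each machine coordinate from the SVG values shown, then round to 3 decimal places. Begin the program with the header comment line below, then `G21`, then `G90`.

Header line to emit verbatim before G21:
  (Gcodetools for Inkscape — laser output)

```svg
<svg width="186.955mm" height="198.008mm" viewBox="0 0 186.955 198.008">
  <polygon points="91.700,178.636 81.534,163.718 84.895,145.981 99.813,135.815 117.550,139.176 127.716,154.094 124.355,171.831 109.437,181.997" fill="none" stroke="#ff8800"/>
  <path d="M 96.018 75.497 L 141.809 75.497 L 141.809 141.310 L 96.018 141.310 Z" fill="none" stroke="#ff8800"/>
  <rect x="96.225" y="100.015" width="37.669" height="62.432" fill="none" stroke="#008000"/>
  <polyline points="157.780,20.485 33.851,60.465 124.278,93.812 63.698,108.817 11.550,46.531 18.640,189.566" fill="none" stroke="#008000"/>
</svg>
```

viewBox `0 0 186.955 198.008` with mm width/height → 1 unit = 1 mm. Flip: y_m = 198.008 − y_svg.

**Shape 1** — `<polygon>` regular polygon, stroke `#ff8800` → cut (S838, F808). Machine vertices: (91.700,19.372) → (81.534,34.290) → (84.895,52.027) → (99.813,62.193) → (117.550,58.832) → (127.716,43.914) → (124.355,26.177) → (109.437,16.011) → (91.700,19.372). Closed: final G1 returns to the first vertex.

**Shape 2** — `<path>` rectangle, stroke `#ff8800` → cut (S838, F808). Machine vertices: (96.018,122.511) → (141.809,122.511) → (141.809,56.698) → (96.018,56.698) → (96.018,122.511). Closed: final G1 returns to the first vertex.

**Shape 3** — `<rect>` rectangle, stroke `#008000` → engrave (S349, F3237). Machine vertices: (96.225,97.993) → (133.894,97.993) → (133.894,35.561) → (96.225,35.561) → (96.225,97.993). Closed: final G1 returns to the first vertex.

**Shape 4** — `<polyline>` open polyline, stroke `#008000` → engrave (S349, F3237). Machine vertices: (157.780,177.523) → (33.851,137.543) → (124.278,104.196) → (63.698,89.191) → (11.550,151.477) → (18.640,8.442). Open path.

(Gcodetools for Inkscape — laser output)
G21
G90
G00 X91.700 Y19.372
M3 S838
G1 X81.534 Y34.290 F808
G1 X84.895 Y52.027
G1 X99.813 Y62.193
G1 X117.550 Y58.832
G1 X127.716 Y43.914
G1 X124.355 Y26.177
G1 X109.437 Y16.011
G1 X91.700 Y19.372
M5
G00 X96.018 Y122.511
M3 S838
G1 X141.809 Y122.511 F808
G1 X141.809 Y56.698
G1 X96.018 Y56.698
G1 X96.018 Y122.511
M5
G00 X96.225 Y97.993
M3 S349
G1 X133.894 Y97.993 F3237
G1 X133.894 Y35.561
G1 X96.225 Y35.561
G1 X96.225 Y97.993
M5
G00 X157.780 Y177.523
M3 S349
G1 X33.851 Y137.543 F3237
G1 X124.278 Y104.196
G1 X63.698 Y89.191
G1 X11.550 Y151.477
G1 X18.640 Y8.442
M5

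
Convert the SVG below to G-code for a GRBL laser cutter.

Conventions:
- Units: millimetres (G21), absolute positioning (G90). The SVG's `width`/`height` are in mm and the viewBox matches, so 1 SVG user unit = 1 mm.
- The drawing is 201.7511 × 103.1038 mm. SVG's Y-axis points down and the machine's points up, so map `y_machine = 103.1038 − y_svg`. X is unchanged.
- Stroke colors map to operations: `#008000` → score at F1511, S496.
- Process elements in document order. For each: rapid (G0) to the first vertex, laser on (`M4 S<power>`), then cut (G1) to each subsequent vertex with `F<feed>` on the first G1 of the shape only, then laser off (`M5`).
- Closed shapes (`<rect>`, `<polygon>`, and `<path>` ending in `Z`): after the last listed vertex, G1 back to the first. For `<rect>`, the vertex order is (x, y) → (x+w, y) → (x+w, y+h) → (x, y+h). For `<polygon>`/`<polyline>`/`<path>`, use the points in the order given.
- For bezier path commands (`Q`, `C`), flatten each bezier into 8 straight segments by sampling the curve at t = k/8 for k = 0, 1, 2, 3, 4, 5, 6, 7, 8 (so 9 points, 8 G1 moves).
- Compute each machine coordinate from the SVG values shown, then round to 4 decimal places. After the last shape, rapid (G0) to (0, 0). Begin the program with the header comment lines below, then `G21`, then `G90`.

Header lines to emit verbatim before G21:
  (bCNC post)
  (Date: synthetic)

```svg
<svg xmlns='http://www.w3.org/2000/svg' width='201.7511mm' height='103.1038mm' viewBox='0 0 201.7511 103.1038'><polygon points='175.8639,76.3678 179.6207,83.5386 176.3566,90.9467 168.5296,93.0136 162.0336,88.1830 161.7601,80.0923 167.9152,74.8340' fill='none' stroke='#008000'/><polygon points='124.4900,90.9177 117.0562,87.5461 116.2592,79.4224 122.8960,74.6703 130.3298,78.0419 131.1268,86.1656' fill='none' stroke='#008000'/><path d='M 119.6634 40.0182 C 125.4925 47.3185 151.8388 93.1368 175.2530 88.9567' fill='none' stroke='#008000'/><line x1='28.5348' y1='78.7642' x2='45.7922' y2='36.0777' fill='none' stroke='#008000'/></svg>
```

viewBox `0 0 201.7511 103.1038` with mm width/height → 1 unit = 1 mm. Flip: y_m = 103.1038 − y_svg.

**Shape 1** — `<polygon>` regular polygon, stroke `#008000` → score (S496, F1511). Machine vertices: (175.8639,26.7360) → (179.6207,19.5652) → (176.3566,12.1571) → (168.5296,10.0902) → (162.0336,14.9208) → (161.7601,23.0115) → (167.9152,28.2698) → (175.8639,26.7360). Closed: final G1 returns to the first vertex.

**Shape 2** — `<polygon>` regular polygon, stroke `#008000` → score (S496, F1511). Machine vertices: (124.4900,12.1861) → (117.0562,15.5577) → (116.2592,23.6814) → (122.8960,28.4335) → (130.3298,25.0619) → (131.1268,16.9382) → (124.4900,12.1861). Closed: final G1 returns to the first vertex.

**Shape 3** — `<path>` cubic bezier, stroke `#008000` → score (S496, F1511). Control points (SVG): P0=(119.6634,40.0182), P1=(125.4925,47.3185), P2=(151.8388,93.1368), P3=(175.2530,88.9567); sampled at t=k/8. Machine vertices: (119.6634,63.0856) → (122.7653,58.7153) → (127.5158,51.7713) → (133.6402,43.2908) → (140.8638,34.3112) → (148.9116,25.8697) → (157.5090,19.0037) → (166.3810,14.7504) → (175.2530,14.1471). Open path.

**Shape 4** — `<line>` line segment, stroke `#008000` → score (S496, F1511). Machine vertices: (28.5348,24.3396) → (45.7922,67.0261). Open path.

(bCNC post)
(Date: synthetic)
G21
G90
G0 X175.8639 Y26.7360
M4 S496
G1 X179.6207 Y19.5652 F1511
G1 X176.3566 Y12.1571
G1 X168.5296 Y10.0902
G1 X162.0336 Y14.9208
G1 X161.7601 Y23.0115
G1 X167.9152 Y28.2698
G1 X175.8639 Y26.7360
M5
G0 X124.4900 Y12.1861
M4 S496
G1 X117.0562 Y15.5577 F1511
G1 X116.2592 Y23.6814
G1 X122.8960 Y28.4335
G1 X130.3298 Y25.0619
G1 X131.1268 Y16.9382
G1 X124.4900 Y12.1861
M5
G0 X119.6634 Y63.0856
M4 S496
G1 X122.7653 Y58.7153 F1511
G1 X127.5158 Y51.7713
G1 X133.6402 Y43.2908
G1 X140.8638 Y34.3112
G1 X148.9116 Y25.8697
G1 X157.5090 Y19.0037
G1 X166.3810 Y14.7504
G1 X175.2530 Y14.1471
M5
G0 X28.5348 Y24.3396
M4 S496
G1 X45.7922 Y67.0261 F1511
M5
G0 X0.0000 Y0.0000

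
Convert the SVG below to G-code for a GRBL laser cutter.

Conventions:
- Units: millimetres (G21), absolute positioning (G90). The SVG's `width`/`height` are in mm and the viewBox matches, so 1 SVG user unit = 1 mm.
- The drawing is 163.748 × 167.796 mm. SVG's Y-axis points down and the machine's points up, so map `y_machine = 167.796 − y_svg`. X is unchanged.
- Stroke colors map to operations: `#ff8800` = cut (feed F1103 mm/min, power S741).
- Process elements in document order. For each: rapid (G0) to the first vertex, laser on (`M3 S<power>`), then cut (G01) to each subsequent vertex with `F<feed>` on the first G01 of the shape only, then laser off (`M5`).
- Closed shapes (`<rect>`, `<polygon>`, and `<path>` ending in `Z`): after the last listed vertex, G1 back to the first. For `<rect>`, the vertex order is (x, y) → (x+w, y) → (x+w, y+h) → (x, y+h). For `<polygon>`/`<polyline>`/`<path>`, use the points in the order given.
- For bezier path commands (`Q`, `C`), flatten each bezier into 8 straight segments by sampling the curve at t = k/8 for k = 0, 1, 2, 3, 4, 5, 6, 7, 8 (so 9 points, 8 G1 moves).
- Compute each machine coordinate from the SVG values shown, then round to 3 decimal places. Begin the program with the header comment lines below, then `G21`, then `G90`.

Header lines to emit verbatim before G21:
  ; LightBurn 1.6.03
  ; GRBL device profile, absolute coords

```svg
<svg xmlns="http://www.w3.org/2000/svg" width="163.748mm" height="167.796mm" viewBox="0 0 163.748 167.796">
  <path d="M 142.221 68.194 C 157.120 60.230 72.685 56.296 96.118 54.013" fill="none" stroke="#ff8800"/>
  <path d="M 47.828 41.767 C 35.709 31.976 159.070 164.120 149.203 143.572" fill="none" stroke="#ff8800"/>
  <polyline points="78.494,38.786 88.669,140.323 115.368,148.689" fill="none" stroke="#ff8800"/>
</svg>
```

1 u = 1 mm; y_m = 167.796 − y.

[1] `<path>` cubic bezier, #ff8800→cut S741 F1103: (142.221,99.602) → (143.557,102.404) → (138.008,104.857) → (128.003,106.987) → (115.969,108.823) → (104.336,110.393) → (95.531,111.724) → (91.982,112.845) → (96.118,113.783)

[2] `<path>` cubic bezier, #ff8800→cut S741 F1103: (47.828,126.029) → (49.109,123.623) → (59.943,111.363) → (77.180,92.702) → (97.671,71.093) → (118.268,49.987) → (135.822,32.839) → (147.183,23.100) → (149.203,24.224)

[3] `<polyline>` open polyline, #ff8800→cut S741 F1103: (78.494,129.010) → (88.669,27.473) → (115.368,19.107)

; LightBurn 1.6.03
; GRBL device profile, absolute coords
G21
G90
G0 X142.221 Y99.602
M3 S741
G01 X143.557 Y102.404 F1103
G01 X138.008 Y104.857
G01 X128.003 Y106.987
G01 X115.969 Y108.823
G01 X104.336 Y110.393
G01 X95.531 Y111.724
G01 X91.982 Y112.845
G01 X96.118 Y113.783
M5
G0 X47.828 Y126.029
M3 S741
G01 X49.109 Y123.623 F1103
G01 X59.943 Y111.363
G01 X77.180 Y92.702
G01 X97.671 Y71.093
G01 X118.268 Y49.987
G01 X135.822 Y32.839
G01 X147.183 Y23.100
G01 X149.203 Y24.224
M5
G0 X78.494 Y129.010
M3 S741
G01 X88.669 Y27.473 F1103
G01 X115.368 Y19.107
M5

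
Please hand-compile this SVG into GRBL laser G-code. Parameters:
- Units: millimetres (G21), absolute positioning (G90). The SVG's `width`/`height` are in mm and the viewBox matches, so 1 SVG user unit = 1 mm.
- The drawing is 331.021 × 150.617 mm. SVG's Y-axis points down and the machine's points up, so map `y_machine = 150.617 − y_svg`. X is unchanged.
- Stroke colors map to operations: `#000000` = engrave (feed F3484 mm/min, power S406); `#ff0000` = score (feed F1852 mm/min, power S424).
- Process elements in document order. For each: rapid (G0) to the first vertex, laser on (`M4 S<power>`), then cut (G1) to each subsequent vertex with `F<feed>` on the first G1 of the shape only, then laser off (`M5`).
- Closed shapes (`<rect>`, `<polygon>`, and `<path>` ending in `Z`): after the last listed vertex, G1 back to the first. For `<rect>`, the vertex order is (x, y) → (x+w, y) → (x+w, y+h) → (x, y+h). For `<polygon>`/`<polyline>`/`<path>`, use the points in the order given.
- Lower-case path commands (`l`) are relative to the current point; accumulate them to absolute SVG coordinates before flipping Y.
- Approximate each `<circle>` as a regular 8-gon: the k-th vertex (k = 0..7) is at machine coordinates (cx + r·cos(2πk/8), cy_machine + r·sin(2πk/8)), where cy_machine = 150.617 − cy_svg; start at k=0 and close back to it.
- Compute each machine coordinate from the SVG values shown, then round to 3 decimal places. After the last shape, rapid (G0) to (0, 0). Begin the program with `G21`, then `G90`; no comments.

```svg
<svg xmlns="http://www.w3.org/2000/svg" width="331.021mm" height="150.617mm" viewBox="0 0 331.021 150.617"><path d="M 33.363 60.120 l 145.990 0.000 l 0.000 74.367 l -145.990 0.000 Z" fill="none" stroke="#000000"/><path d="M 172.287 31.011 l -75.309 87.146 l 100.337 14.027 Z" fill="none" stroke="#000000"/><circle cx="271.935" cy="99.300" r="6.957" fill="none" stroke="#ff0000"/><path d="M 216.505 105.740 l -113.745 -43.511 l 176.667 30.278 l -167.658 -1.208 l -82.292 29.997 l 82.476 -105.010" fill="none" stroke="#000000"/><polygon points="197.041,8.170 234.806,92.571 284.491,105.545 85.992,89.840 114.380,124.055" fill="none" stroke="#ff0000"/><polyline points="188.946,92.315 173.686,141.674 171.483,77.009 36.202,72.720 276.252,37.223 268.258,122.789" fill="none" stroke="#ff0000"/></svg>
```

G21
G90
G0 X33.363 Y90.497
M4 S406
G1 X179.353 Y90.497 F3484
G1 X179.353 Y16.130
G1 X33.363 Y16.130
G1 X33.363 Y90.497
M5
G0 X172.287 Y119.606
M4 S406
G1 X96.978 Y32.460 F3484
G1 X197.315 Y18.433
G1 X172.287 Y119.606
M5
G0 X278.892 Y51.317
M4 S424
G1 X276.854 Y56.236 F1852
G1 X271.935 Y58.274
G1 X267.016 Y56.236
G1 X264.978 Y51.317
G1 X267.016 Y46.398
G1 X271.935 Y44.360
G1 X276.854 Y46.398
G1 X278.892 Y51.317
M5
G0 X216.505 Y44.877
M4 S406
G1 X102.760 Y88.388 F3484
G1 X279.427 Y58.110
G1 X111.769 Y59.318
G1 X29.477 Y29.321
G1 X111.953 Y134.331
M5
G0 X197.041 Y142.447
M4 S424
G1 X234.806 Y58.046 F1852
G1 X284.491 Y45.072
G1 X85.992 Y60.777
G1 X114.380 Y26.562
G1 X197.041 Y142.447
M5
G0 X188.946 Y58.302
M4 S424
G1 X173.686 Y8.943 F1852
G1 X171.483 Y73.608
G1 X36.202 Y77.897
G1 X276.252 Y113.394
G1 X268.258 Y27.828
M5
G0 X0.000 Y0.000

viewBox `0 0 331.021 150.617` with mm width/height → 1 unit = 1 mm. Flip: y_m = 150.617 − y_svg.

**Shape 1** — `<path>` rectangle, stroke `#000000` → engrave (S406, F3484). Machine vertices: (33.363,90.497) → (179.353,90.497) → (179.353,16.130) → (33.363,16.130) → (33.363,90.497). Closed: final G1 returns to the first vertex.

**Shape 2** — `<path>` closed polygon, stroke `#000000` → engrave (S406, F3484). Machine vertices: (172.287,119.606) → (96.978,32.460) → (197.315,18.433) → (172.287,119.606). Closed: final G1 returns to the first vertex.

**Shape 3** — `<circle>` circle, stroke `#ff0000` → score (S424, F1852). Machine vertices: (278.892,51.317) → (276.854,56.236) → (271.935,58.274) → (267.016,56.236) → (264.978,51.317) → (267.016,46.398) → (271.935,44.360) → (276.854,46.398) → (278.892,51.317). Closed: final G1 returns to the first vertex.

**Shape 4** — `<path>` open polyline, stroke `#000000` → engrave (S406, F3484). Machine vertices: (216.505,44.877) → (102.760,88.388) → (279.427,58.110) → (111.769,59.318) → (29.477,29.321) → (111.953,134.331). Open path.

**Shape 5** — `<polygon>` closed polygon, stroke `#ff0000` → score (S424, F1852). Machine vertices: (197.041,142.447) → (234.806,58.046) → (284.491,45.072) → (85.992,60.777) → (114.380,26.562) → (197.041,142.447). Closed: final G1 returns to the first vertex.

**Shape 6** — `<polyline>` open polyline, stroke `#ff0000` → score (S424, F1852). Machine vertices: (188.946,58.302) → (173.686,8.943) → (171.483,73.608) → (36.202,77.897) → (276.252,113.394) → (268.258,27.828). Open path.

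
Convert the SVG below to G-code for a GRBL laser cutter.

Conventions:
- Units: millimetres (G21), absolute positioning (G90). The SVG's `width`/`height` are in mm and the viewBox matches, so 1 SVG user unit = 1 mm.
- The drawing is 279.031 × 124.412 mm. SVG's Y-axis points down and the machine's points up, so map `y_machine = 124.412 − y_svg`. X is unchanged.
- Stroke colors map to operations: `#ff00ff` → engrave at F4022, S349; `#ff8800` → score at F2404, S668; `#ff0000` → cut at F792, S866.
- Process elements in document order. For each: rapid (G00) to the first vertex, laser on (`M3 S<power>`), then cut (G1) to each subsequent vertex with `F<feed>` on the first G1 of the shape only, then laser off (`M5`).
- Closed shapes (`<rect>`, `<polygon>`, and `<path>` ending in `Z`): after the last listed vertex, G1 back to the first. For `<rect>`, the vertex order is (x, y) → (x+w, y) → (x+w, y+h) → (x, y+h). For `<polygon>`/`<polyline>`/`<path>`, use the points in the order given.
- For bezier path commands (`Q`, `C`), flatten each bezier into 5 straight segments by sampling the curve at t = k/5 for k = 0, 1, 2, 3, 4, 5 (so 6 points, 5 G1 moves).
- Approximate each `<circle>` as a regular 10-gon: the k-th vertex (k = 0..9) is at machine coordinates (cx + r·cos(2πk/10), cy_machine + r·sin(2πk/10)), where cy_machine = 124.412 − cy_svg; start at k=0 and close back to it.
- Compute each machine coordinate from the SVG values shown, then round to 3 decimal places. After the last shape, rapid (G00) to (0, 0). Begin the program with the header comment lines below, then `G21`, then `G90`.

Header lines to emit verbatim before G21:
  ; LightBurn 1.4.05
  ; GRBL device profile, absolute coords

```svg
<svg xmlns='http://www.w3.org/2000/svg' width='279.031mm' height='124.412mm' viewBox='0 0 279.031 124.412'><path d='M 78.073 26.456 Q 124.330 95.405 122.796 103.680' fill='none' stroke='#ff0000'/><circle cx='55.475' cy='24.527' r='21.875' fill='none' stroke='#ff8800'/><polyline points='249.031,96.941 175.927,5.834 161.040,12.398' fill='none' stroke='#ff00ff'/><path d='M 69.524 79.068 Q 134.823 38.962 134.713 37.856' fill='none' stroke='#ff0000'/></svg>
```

viewBox `0 0 279.031 124.412` with mm width/height → 1 unit = 1 mm. Flip: y_m = 124.412 − y_svg.

**Shape 1** — `<path>` quadratic bezier, stroke `#ff0000` → cut (S866, F792). Control points (SVG): P0=(78.073,26.456), P1=(124.330,95.405), P2=(122.796,103.680); sampled at t=k/5. Machine vertices: (78.073,97.956) → (94.664,72.803) → (107.432,52.505) → (116.377,37.060) → (121.498,26.469) → (122.796,20.732). Open path.

**Shape 2** — `<circle>` circle, stroke `#ff8800` → score (S668, F2404). Machine vertices: (77.350,99.885) → (73.172,112.743) → (62.235,120.689) → (48.715,120.689) → (37.778,112.743) → (33.600,99.885) → (37.778,87.027) → (48.715,79.081) → (62.235,79.081) → (73.172,87.027) → (77.350,99.885). Closed: final G1 returns to the first vertex.

**Shape 3** — `<polyline>` open polyline, stroke `#ff00ff` → engrave (S349, F4022). Machine vertices: (249.031,27.471) → (175.927,118.578) → (161.040,112.014). Open path.

**Shape 4** — `<path>` quadratic bezier, stroke `#ff0000` → cut (S866, F792). Control points (SVG): P0=(69.524,79.068), P1=(134.823,38.962), P2=(134.713,37.856); sampled at t=k/5. Machine vertices: (69.524,45.344) → (93.027,59.826) → (111.298,71.189) → (124.336,79.431) → (132.141,84.554) → (134.713,86.556). Open path.

; LightBurn 1.4.05
; GRBL device profile, absolute coords
G21
G90
G00 X78.073 Y97.956
M3 S866
G1 X94.664 Y72.803 F792
G1 X107.432 Y52.505
G1 X116.377 Y37.060
G1 X121.498 Y26.469
G1 X122.796 Y20.732
M5
G00 X77.350 Y99.885
M3 S668
G1 X73.172 Y112.743 F2404
G1 X62.235 Y120.689
G1 X48.715 Y120.689
G1 X37.778 Y112.743
G1 X33.600 Y99.885
G1 X37.778 Y87.027
G1 X48.715 Y79.081
G1 X62.235 Y79.081
G1 X73.172 Y87.027
G1 X77.350 Y99.885
M5
G00 X249.031 Y27.471
M3 S349
G1 X175.927 Y118.578 F4022
G1 X161.040 Y112.014
M5
G00 X69.524 Y45.344
M3 S866
G1 X93.027 Y59.826 F792
G1 X111.298 Y71.189
G1 X124.336 Y79.431
G1 X132.141 Y84.554
G1 X134.713 Y86.556
M5
G00 X0.000 Y0.000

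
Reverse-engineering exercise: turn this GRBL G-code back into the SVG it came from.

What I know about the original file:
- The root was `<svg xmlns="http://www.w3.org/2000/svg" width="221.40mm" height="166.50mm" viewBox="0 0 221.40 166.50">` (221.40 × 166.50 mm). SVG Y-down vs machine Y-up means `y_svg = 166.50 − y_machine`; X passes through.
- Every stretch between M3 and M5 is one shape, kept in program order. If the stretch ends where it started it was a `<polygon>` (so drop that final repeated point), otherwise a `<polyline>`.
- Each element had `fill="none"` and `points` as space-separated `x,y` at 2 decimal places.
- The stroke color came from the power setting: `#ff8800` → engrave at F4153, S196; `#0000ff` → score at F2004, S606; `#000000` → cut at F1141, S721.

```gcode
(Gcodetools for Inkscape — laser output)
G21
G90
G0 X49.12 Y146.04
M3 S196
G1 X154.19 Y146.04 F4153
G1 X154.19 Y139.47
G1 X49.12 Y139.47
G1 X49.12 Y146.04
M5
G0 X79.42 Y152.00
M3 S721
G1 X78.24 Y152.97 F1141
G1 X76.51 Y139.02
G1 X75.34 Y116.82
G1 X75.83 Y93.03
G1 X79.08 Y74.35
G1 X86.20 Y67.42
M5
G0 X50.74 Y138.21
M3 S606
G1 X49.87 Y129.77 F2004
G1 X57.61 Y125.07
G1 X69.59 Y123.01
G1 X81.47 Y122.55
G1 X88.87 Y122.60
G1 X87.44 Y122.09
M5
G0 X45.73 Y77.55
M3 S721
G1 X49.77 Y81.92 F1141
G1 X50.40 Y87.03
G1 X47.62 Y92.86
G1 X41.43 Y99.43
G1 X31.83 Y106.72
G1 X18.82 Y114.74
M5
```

<svg xmlns="http://www.w3.org/2000/svg" width="221.40mm" height="166.50mm" viewBox="0 0 221.40 166.50">
  <polygon points="49.12,20.46 154.19,20.46 154.19,27.03 49.12,27.03" fill="none" stroke="#ff8800"/>
  <polyline points="79.42,14.50 78.24,13.53 76.51,27.48 75.34,49.68 75.83,73.47 79.08,92.15 86.20,99.08" fill="none" stroke="#000000"/>
  <polyline points="50.74,28.29 49.87,36.73 57.61,41.43 69.59,43.49 81.47,43.95 88.87,43.90 87.44,44.41" fill="none" stroke="#0000ff"/>
  <polyline points="45.73,88.95 49.77,84.58 50.40,79.47 47.62,73.64 41.43,67.07 31.83,59.78 18.82,51.76" fill="none" stroke="#000000"/>
</svg>

Machine Y-up, SVG Y-down with viewBox height 166.50, so y_svg = 166.50 − y_machine; X carries over.

Run 1: power S196 maps to stroke `#ff8800` (engrave). The run returns to its start, so emit a `<polygon>` with points (Y-flipped): 49.12,20.46 154.19,20.46 154.19,27.03 49.12,27.03.

Run 2: the run's S721 means `#000000` (cut). The run is open, so emit a `<polyline>` with points (Y-flipped): 79.42,14.50 78.24,13.53 76.51,27.48 75.34,49.68 75.83,73.47 79.08,92.15 86.20,99.08.

Run 3: S606 ⇒ score layer `#0000ff`. The run is open, so emit a `<polyline>` with points (Y-flipped): 50.74,28.29 49.87,36.73 57.61,41.43 69.59,43.49 81.47,43.95 88.87,43.90 87.44,44.41.

Run 4: power S721 maps to stroke `#000000` (cut). The run is open, so emit a `<polyline>` with points (Y-flipped): 45.73,88.95 49.77,84.58 50.40,79.47 47.62,73.64 41.43,67.07 31.83,59.78 18.82,51.76.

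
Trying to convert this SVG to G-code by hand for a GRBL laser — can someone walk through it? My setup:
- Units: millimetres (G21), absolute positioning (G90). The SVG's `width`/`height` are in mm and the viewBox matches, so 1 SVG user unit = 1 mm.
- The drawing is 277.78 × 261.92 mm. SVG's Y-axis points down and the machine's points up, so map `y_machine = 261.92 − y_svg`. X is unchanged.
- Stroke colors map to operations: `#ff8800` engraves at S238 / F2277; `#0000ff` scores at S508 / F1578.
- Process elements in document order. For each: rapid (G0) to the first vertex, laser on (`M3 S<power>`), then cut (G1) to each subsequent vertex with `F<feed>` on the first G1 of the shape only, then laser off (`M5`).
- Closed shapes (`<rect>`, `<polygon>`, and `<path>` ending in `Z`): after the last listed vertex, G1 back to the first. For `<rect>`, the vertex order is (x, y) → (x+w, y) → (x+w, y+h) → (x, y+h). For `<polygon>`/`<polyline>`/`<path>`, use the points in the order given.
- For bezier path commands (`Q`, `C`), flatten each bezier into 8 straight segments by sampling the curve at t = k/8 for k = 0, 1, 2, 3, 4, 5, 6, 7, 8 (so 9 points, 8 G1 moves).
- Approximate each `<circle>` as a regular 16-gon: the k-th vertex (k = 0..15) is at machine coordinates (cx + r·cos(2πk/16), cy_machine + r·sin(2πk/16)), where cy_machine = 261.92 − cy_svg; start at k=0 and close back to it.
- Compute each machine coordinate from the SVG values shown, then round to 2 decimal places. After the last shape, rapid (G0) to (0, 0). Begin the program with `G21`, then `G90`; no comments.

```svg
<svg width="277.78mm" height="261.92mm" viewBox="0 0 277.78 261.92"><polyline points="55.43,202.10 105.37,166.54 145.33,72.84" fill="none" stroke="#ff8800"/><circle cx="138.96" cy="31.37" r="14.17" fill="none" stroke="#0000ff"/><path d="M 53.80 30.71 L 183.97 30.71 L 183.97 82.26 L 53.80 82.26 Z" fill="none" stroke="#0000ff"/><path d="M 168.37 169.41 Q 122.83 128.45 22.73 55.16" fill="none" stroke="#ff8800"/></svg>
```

G21
G90
G0 X55.43 Y59.82
M3 S238
G1 X105.37 Y95.38 F2277
G1 X145.33 Y189.08
M5
G0 X153.13 Y230.55
M3 S508
G1 X152.05 Y235.97 F1578
G1 X148.98 Y240.57
G1 X144.38 Y243.64
G1 X138.96 Y244.72
G1 X133.54 Y243.64
G1 X128.94 Y240.57
G1 X125.87 Y235.97
G1 X124.79 Y230.55
G1 X125.87 Y225.13
G1 X128.94 Y220.53
G1 X133.54 Y217.46
G1 X138.96 Y216.38
G1 X144.38 Y217.46
G1 X148.98 Y220.53
G1 X152.05 Y225.13
G1 X153.13 Y230.55
M5
G0 X53.80 Y231.21
M3 S508
G1 X183.97 Y231.21 F1578
G1 X183.97 Y179.66
G1 X53.80 Y179.66
G1 X53.80 Y231.21
M5
G0 X168.37 Y92.51
M3 S238
G1 X156.13 Y103.26 F2277
G1 X142.19 Y115.01
G1 X126.54 Y127.78
G1 X109.19 Y141.55
G1 X90.13 Y156.34
G1 X69.37 Y172.14
G1 X46.90 Y188.94
G1 X22.73 Y206.76
M5
G0 X0.00 Y0.00

1 u = 1 mm; y_m = 261.92 − y.

[1] `<polyline>` open polyline, #ff8800→engrave S238 F2277: (55.43,59.82) → (105.37,95.38) → (145.33,189.08)

[2] `<circle>` circle, #0000ff→score S508 F1578: (153.13,230.55) → (152.05,235.97) → (148.98,240.57) → (144.38,243.64) → (138.96,244.72) → (133.54,243.64) → (128.94,240.57) → (125.87,235.97) → (124.79,230.55) → (125.87,225.13) → (128.94,220.53) → (133.54,217.46) → (138.96,216.38) → (144.38,217.46) → (148.98,220.53) → (152.05,225.13) → (153.13,230.55) (closed)

[3] `<path>` rectangle, #0000ff→score S508 F1578: (53.80,231.21) → (183.97,231.21) → (183.97,179.66) → (53.80,179.66) → (53.80,231.21) (closed)

[4] `<path>` quadratic bezier, #ff8800→engrave S238 F2277: (168.37,92.51) → (156.13,103.26) → (142.19,115.01) → (126.54,127.78) → (109.19,141.55) → (90.13,156.34) → (69.37,172.14) → (46.90,188.94) → (22.73,206.76)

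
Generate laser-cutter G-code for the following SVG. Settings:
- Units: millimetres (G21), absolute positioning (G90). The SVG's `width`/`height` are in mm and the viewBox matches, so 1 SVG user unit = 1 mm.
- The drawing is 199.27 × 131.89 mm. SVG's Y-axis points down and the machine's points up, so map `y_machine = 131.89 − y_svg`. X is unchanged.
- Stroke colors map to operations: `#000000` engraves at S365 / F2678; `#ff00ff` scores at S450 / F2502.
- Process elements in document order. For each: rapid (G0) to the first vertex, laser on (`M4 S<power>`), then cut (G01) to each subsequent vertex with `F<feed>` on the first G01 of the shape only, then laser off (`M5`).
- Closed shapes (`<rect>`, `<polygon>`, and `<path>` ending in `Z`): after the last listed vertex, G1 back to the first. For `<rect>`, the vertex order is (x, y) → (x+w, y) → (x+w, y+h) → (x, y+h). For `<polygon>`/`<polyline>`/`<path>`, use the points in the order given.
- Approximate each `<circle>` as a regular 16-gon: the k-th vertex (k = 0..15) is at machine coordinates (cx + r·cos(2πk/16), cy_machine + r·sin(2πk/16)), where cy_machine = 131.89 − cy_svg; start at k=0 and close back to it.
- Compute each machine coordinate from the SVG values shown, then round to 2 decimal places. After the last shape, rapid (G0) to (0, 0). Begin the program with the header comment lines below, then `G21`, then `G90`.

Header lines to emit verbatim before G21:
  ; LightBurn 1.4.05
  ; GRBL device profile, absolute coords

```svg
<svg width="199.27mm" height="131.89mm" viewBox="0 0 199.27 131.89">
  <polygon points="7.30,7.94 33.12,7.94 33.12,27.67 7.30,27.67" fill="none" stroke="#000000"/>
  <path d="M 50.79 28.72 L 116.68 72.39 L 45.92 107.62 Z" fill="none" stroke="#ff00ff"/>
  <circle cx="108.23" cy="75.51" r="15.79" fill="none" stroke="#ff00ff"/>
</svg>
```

; LightBurn 1.4.05
; GRBL device profile, absolute coords
G21
G90
G0 X7.30 Y123.95
M4 S365
G01 X33.12 Y123.95 F2678
G01 X33.12 Y104.22
G01 X7.30 Y104.22
G01 X7.30 Y123.95
M5
G0 X50.79 Y103.17
M4 S450
G01 X116.68 Y59.50 F2502
G01 X45.92 Y24.27
G01 X50.79 Y103.17
M5
G0 X124.02 Y56.38
M4 S450
G01 X122.82 Y62.42 F2502
G01 X119.40 Y67.55
G01 X114.27 Y70.97
G01 X108.23 Y72.17
G01 X102.19 Y70.97
G01 X97.06 Y67.55
G01 X93.64 Y62.42
G01 X92.44 Y56.38
G01 X93.64 Y50.34
G01 X97.06 Y45.21
G01 X102.19 Y41.79
G01 X108.23 Y40.59
G01 X114.27 Y41.79
G01 X119.40 Y45.21
G01 X122.82 Y50.34
G01 X124.02 Y56.38
M5
G0 X0.00 Y0.00

viewBox `0 0 199.27 131.89` with mm width/height → 1 unit = 1 mm. Flip: y_m = 131.89 − y_svg.

**Shape 1** — `<polygon>` rectangle, stroke `#000000` → engrave (S365, F2678). Machine vertices: (7.30,123.95) → (33.12,123.95) → (33.12,104.22) → (7.30,104.22) → (7.30,123.95). Closed: final G1 returns to the first vertex.

**Shape 2** — `<path>` regular polygon, stroke `#ff00ff` → score (S450, F2502). Machine vertices: (50.79,103.17) → (116.68,59.50) → (45.92,24.27) → (50.79,103.17). Closed: final G1 returns to the first vertex.

**Shape 3** — `<circle>` circle, stroke `#ff00ff` → score (S450, F2502). Machine vertices: (124.02,56.38) → (122.82,62.42) → (119.40,67.55) → (114.27,70.97) → (108.23,72.17) → (102.19,70.97) → (97.06,67.55) → (93.64,62.42) → (92.44,56.38) → (93.64,50.34) → (97.06,45.21) → (102.19,41.79) → (108.23,40.59) → (114.27,41.79) → (119.40,45.21) → (122.82,50.34) → (124.02,56.38). Closed: final G1 returns to the first vertex.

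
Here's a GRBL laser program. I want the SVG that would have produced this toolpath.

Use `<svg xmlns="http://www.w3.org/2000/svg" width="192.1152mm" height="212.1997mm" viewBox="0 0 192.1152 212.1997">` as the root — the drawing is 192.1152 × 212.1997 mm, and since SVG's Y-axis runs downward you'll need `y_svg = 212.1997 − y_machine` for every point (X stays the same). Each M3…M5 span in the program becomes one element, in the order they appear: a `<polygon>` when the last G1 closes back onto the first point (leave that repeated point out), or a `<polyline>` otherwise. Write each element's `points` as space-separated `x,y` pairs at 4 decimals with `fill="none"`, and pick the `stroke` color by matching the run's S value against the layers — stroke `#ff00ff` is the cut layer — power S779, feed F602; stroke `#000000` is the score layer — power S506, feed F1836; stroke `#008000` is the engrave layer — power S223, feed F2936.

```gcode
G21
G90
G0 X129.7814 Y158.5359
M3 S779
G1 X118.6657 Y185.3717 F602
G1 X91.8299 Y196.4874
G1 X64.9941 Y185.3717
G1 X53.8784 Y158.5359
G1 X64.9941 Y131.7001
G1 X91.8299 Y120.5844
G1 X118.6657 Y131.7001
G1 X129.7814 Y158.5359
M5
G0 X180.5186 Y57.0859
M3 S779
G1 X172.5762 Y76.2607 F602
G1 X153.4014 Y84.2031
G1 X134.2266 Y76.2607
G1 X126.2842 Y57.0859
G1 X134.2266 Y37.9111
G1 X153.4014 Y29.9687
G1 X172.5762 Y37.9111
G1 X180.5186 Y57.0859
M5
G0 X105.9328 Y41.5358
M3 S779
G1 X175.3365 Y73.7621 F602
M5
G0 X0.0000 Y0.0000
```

<svg xmlns="http://www.w3.org/2000/svg" width="192.1152mm" height="212.1997mm" viewBox="0 0 192.1152 212.1997">
  <polygon points="129.7814,53.6638 118.6657,26.8280 91.8299,15.7123 64.9941,26.8280 53.8784,53.6638 64.9941,80.4996 91.8299,91.6153 118.6657,80.4996" fill="none" stroke="#ff00ff"/>
  <polygon points="180.5186,155.1138 172.5762,135.9390 153.4014,127.9966 134.2266,135.9390 126.2842,155.1138 134.2266,174.2886 153.4014,182.2310 172.5762,174.2886" fill="none" stroke="#ff00ff"/>
  <polyline points="105.9328,170.6639 175.3365,138.4376" fill="none" stroke="#ff00ff"/>
</svg>

Each laser-on run becomes one SVG element. Flip Y back into SVG space with y_svg = 212.1997 − y_machine. Every run uses S779, so all elements get stroke `#ff00ff` (cut).

Run 1: The run returns to its start, so emit a `<polygon>` with points (Y-flipped): 129.7814,53.6638 118.6657,26.8280 91.8299,15.7123 64.9941,26.8280 53.8784,53.6638 64.9941,80.4996 91.8299,91.6153 118.6657,80.4996.

Run 2: The run returns to its start, so emit a `<polygon>` with points (Y-flipped): 180.5186,155.1138 172.5762,135.9390 153.4014,127.9966 134.2266,135.9390 126.2842,155.1138 134.2266,174.2886 153.4014,182.2310 172.5762,174.2886.

Run 3: The run is open, so emit a `<polyline>` with points (Y-flipped): 105.9328,170.6639 175.3365,138.4376.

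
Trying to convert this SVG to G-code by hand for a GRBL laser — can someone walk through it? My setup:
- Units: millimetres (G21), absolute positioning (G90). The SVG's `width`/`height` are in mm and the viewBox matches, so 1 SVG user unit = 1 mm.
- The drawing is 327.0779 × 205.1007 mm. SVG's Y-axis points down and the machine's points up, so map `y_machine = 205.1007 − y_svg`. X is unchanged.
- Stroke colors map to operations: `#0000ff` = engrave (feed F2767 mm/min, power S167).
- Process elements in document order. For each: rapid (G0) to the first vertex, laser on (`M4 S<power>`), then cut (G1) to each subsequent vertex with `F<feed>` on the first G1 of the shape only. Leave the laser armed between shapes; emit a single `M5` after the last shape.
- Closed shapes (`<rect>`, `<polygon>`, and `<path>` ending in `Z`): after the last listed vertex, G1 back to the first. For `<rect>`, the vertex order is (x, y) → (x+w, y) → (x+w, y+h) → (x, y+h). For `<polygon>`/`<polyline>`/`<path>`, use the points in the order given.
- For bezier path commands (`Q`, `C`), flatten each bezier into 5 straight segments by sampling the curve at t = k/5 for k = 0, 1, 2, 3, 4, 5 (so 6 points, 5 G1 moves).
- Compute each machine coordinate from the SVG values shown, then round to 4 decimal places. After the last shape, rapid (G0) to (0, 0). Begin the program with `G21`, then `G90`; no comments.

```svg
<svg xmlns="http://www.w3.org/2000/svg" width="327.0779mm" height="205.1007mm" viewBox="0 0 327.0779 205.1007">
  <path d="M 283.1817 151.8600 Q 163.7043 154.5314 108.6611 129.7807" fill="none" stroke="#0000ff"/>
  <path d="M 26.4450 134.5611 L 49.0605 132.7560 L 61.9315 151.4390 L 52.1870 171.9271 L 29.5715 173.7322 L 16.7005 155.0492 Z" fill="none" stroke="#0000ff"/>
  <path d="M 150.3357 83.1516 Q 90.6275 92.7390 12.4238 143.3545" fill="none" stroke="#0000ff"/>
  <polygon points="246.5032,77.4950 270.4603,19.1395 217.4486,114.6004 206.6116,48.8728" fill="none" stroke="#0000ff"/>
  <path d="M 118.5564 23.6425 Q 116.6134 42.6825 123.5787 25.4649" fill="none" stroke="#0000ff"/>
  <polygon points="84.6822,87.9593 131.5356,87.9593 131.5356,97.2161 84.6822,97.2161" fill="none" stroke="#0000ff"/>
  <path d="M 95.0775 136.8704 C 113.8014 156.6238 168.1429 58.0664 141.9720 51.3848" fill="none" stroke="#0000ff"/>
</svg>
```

G21
G90
G0 X283.1817 Y53.2407
M4 S167
G1 X237.9681 Y53.2690 F2767
G1 X197.9093 Y55.4911
G1 X163.0051 Y59.9070
G1 X133.2557 Y66.5166
G1 X108.6611 Y75.3200
G0 X26.4450 Y70.5396
M4 S167
G1 X49.0605 Y72.3447 F2767
G1 X61.9315 Y53.6617
G1 X52.1870 Y33.1736
G1 X29.5715 Y31.3685
G1 X16.7005 Y50.0515
G1 X26.4450 Y70.5396
G0 X150.3357 Y121.9491
M4 S167
G1 X125.7126 Y116.4730 F2767
G1 X99.6099 Y107.7147
G1 X72.0275 Y95.6741
G1 X42.9655 Y80.3513
G1 X12.4238 Y61.7462
G0 X246.5032 Y127.6057
M4 S167
G1 X270.4603 Y185.9612 F2767
G1 X217.4486 Y90.5003
G1 X206.6116 Y156.2279
G1 X246.5032 Y127.6057
G0 X118.5564 Y181.4582
M4 S167
G1 X118.1355 Y175.2925 F2767
G1 X118.4273 Y172.0274
G1 X119.4318 Y171.6629
G1 X121.1489 Y174.1991
G1 X123.5787 Y179.6358
G0 X84.6822 Y117.1414
M4 S167
G1 X131.5356 Y117.1414 F2767
G1 X131.5356 Y107.8846
G1 X84.6822 Y107.8846
G1 X84.6822 Y117.1414
G0 X95.0775 Y68.2303
M4 S167
G1 X109.6569 Y68.8941 F2767
G1 X127.2103 Y87.8635
G1 X142.1634 Y115.0495
G1 X148.9421 Y140.3633
G1 X141.9720 Y153.7159
M5
G0 X0.0000 Y0.0000

Since the viewBox matches the mm dimensions, user units are millimetres directly. The only transform is the Y-flip y_m = 205.1007 − y_svg.

Shape 1 is a quadratic bezier drawn with `<path>`. Its stroke #0000ff means engrave at S167, F2767. After flipping Y the toolpath is (283.1817,53.2407) → (237.9681,53.2690) → (197.9093,55.4911) → (163.0051,59.9070) → (133.2557,66.5166) → (108.6611,75.3200).

Shape 2 is a regular polygon drawn with `<path>`. Its stroke #0000ff means engrave at S167, F2767. After flipping Y the toolpath is (26.4450,70.5396) → (49.0605,72.3447) → (61.9315,53.6617) → (52.1870,33.1736) → (29.5715,31.3685) → (16.7005,50.0515) → (26.4450,70.5396), returning to the start.

Shape 3 is a quadratic bezier drawn with `<path>`. Its stroke #0000ff means engrave at S167, F2767. After flipping Y the toolpath is (150.3357,121.9491) → (125.7126,116.4730) → (99.6099,107.7147) → (72.0275,95.6741) → (42.9655,80.3513) → (12.4238,61.7462).

Shape 4 is a closed polygon drawn with `<polygon>`. Its stroke #0000ff means engrave at S167, F2767. After flipping Y the toolpath is (246.5032,127.6057) → (270.4603,185.9612) → (217.4486,90.5003) → (206.6116,156.2279) → (246.5032,127.6057), returning to the start.

Shape 5 is a quadratic bezier drawn with `<path>`. Its stroke #0000ff means engrave at S167, F2767. After flipping Y the toolpath is (118.5564,181.4582) → (118.1355,175.2925) → (118.4273,172.0274) → (119.4318,171.6629) → (121.1489,174.1991) → (123.5787,179.6358).

Shape 6 is a rectangle drawn with `<polygon>`. Its stroke #0000ff means engrave at S167, F2767. After flipping Y the toolpath is (84.6822,117.1414) → (131.5356,117.1414) → (131.5356,107.8846) → (84.6822,107.8846) → (84.6822,117.1414), returning to the start.

Shape 7 is a cubic bezier drawn with `<path>`. Its stroke #0000ff means engrave at S167, F2767. After flipping Y the toolpath is (95.0775,68.2303) → (109.6569,68.8941) → (127.2103,87.8635) → (142.1634,115.0495) → (148.9421,140.3633) → (141.9720,153.7159).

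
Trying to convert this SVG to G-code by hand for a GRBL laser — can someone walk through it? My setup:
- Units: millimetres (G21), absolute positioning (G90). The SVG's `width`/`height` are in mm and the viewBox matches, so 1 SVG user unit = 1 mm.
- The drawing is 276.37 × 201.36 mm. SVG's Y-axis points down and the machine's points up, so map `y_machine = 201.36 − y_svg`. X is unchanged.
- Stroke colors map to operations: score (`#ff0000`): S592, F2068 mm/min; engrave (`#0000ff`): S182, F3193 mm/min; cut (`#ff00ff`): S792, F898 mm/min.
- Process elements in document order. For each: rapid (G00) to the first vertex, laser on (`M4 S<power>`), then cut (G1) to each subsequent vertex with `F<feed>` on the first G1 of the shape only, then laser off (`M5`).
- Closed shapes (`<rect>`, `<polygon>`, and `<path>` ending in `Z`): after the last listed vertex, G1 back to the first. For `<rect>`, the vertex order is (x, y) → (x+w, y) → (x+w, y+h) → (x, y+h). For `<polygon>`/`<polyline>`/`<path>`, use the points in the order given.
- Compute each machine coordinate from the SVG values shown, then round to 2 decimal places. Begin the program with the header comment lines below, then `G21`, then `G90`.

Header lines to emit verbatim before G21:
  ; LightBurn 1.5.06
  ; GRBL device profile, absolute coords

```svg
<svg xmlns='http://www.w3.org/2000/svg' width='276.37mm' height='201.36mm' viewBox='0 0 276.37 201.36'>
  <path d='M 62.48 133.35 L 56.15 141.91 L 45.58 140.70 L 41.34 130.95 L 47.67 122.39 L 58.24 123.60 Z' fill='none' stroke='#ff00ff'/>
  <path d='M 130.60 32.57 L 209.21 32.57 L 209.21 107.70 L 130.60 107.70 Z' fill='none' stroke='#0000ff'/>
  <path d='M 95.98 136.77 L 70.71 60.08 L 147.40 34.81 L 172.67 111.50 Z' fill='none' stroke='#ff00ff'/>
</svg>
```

viewBox `0 0 276.37 201.36` with mm width/height → 1 unit = 1 mm. Flip: y_m = 201.36 − y_svg.

**Shape 1** — `<path>` regular polygon, stroke `#ff00ff` → cut (S792, F898). Machine vertices: (62.48,68.01) → (56.15,59.45) → (45.58,60.66) → (41.34,70.41) → (47.67,78.97) → (58.24,77.76) → (62.48,68.01). Closed: final G1 returns to the first vertex.

**Shape 2** — `<path>` rectangle, stroke `#0000ff` → engrave (S182, F3193). Machine vertices: (130.60,168.79) → (209.21,168.79) → (209.21,93.66) → (130.60,93.66) → (130.60,168.79). Closed: final G1 returns to the first vertex.

**Shape 3** — `<path>` regular polygon, stroke `#ff00ff` → cut (S792, F898). Machine vertices: (95.98,64.59) → (70.71,141.28) → (147.40,166.55) → (172.67,89.86) → (95.98,64.59). Closed: final G1 returns to the first vertex.

; LightBurn 1.5.06
; GRBL device profile, absolute coords
G21
G90
G00 X62.48 Y68.01
M4 S792
G1 X56.15 Y59.45 F898
G1 X45.58 Y60.66
G1 X41.34 Y70.41
G1 X47.67 Y78.97
G1 X58.24 Y77.76
G1 X62.48 Y68.01
M5
G00 X130.60 Y168.79
M4 S182
G1 X209.21 Y168.79 F3193
G1 X209.21 Y93.66
G1 X130.60 Y93.66
G1 X130.60 Y168.79
M5
G00 X95.98 Y64.59
M4 S792
G1 X70.71 Y141.28 F898
G1 X147.40 Y166.55
G1 X172.67 Y89.86
G1 X95.98 Y64.59
M5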